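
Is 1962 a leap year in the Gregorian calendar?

1962 is not a leap year.

No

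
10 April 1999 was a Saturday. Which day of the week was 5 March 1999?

Friday

Count forward from the earlier date (March 5, 1999) to the later (April 10, 1999):
March 1999: 31 − 5 = 26 days remain.
April 1–10, 1999: 10 days.
Total: 26 + 10 = 36 days.
36 mod 7 = 1, so 1 day before Saturday is Friday.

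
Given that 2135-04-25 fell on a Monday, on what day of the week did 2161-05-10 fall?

Day-of-year of April 25, 2135: 115.
Day-of-year of May 10, 2161: 130.
2135 has 365 days, so 365 − 115 = 250 days remain in 2135.
Full years 2136–2160: 18 common + 7 leap = 18×365 + 7×366 = 9132 days.
Total: 250 + 9132 + 130 = 9512 days.
9512 mod 7 = 6, so 6 days after Monday is Sunday.

Sunday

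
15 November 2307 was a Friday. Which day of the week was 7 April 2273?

Count forward from the earlier date (April 7, 2273) to the later (November 15, 2307):
Day-of-year of April 7, 2273: 97.
Day-of-year of November 15, 2307: 319.
2273 has 365 days, so 365 − 97 = 268 days remain in 2273.
Full years 2274–2306: 26 common + 7 leap = 26×365 + 7×366 = 12052 days.
Total: 268 + 12052 + 319 = 12639 days.
12639 mod 7 = 4, so 4 days before Friday is Monday.

Monday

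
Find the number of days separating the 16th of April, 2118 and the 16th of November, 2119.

579

Day-of-year of April 16, 2118: 106.
Day-of-year of November 16, 2119: 320.
2118 has 365 days, so 365 − 106 = 259 days remain in 2118.
Total: 259 + 320 = 579 days.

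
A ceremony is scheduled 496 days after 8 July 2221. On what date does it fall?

16 November 2222

Count 496 days after July 8, 2221:
July 8, 2221 → July 8, 2222: 365 days.
July 2222: 31 − 8 = 23 days remain.
Then August (31), September (30), October (31): 31 + 30 + 31 = 92 days.
November 1–16, 2222: 16 days.
Residual: 131 days.
Total: 496 days.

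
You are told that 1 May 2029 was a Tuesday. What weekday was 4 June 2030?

May 2029: 31 − 1 = 30 days remain.
Then 12 full months totalling 365 days.
June 1–4, 2030: 4 days.
Total: 30 + 365 + 4 = 399 days.
399 is a multiple of 7, so 4 June 2030 falls on the same weekday: Tuesday.

Tuesday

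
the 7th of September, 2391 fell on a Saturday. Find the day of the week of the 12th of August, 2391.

Count forward from the earlier date (August 12, 2391) to the later (September 7, 2391):
August 2391: 31 − 12 = 19 days remain.
September 1–7, 2391: 7 days.
Total: 19 + 7 = 26 days.
26 mod 7 = 5, so 5 days before Saturday is Monday.

Monday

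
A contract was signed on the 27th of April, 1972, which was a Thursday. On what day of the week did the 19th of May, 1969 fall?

Monday

Count forward from the earlier date (May 19, 1969) to the later (April 27, 1972):
Day-of-year of May 19, 1969: 139.
Day-of-year of April 27, 1972: 118.
1969 has 365 days, so 365 − 139 = 226 days remain in 1969.
Full years: 1970: 365; 1971: 365. Sum = 730.
Total: 226 + 730 + 118 = 1074 days.
1074 mod 7 = 3, so 3 days before Thursday is Monday.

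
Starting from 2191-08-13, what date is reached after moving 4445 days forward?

2203-10-15

Count 4445 days after August 13, 2191:
Day-of-year of August 13, 2191: 225.
Day-of-year of October 15, 2203: 288.
2191 has 365 days, so 365 − 225 = 140 days remain in 2191.
Full years 2192–2202: 9 common + 2 leap = 9×365 + 2×366 = 4017 days.
Total: 140 + 4017 + 288 = 4445 days.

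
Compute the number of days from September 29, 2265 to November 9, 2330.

Day-of-year of September 29, 2265: 272.
Day-of-year of November 9, 2330: 313.
2265 has 365 days, so 365 − 272 = 93 days remain in 2265.
Full years 2266–2329: 49 common + 15 leap = 49×365 + 15×366 = 23375 days.
Total: 93 + 23375 + 313 = 23781 days.

23781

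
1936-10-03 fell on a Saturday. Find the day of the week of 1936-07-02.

Thursday

Count forward from the earlier date (July 2, 1936) to the later (October 3, 1936):
July 1936: 31 − 2 = 29 days remain.
Then August (31), September (30): 31 + 30 = 61 days.
October 1–3, 1936: 3 days.
Total: 29 + 61 + 3 = 93 days.
93 mod 7 = 2, so 2 days before Saturday is Thursday.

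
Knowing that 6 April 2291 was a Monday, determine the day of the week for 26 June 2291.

Friday

April 2291: 30 − 6 = 24 days remain.
Then May (31): 31 days.
June 1–26, 2291: 26 days.
Total: 24 + 31 + 26 = 81 days.
81 mod 7 = 4, so 4 days after Monday is Friday.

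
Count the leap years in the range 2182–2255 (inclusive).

17

Years divisible by 4: 2184, 2188, …, 2252 — 18 in all.
Of these, 2200 is divisible by 100 but not 400, so not leap.
Leap years: 18 − 1 = 17.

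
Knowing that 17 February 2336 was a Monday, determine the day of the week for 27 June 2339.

Tuesday

Day-of-year of February 17, 2336: 48.
Day-of-year of June 27, 2339: 178.
2336 has 366 days, so 366 − 48 = 318 days remain in 2336.
Full years: 2337: 365; 2338: 365. Sum = 730.
Total: 318 + 730 + 178 = 1226 days.
1226 mod 7 = 1, so 1 day after Monday is Tuesday.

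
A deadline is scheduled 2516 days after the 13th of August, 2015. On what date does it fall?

the 3rd of July, 2022

Count 2516 days after August 13, 2015:
Day-of-year of August 13, 2015: 225.
Day-of-year of July 3, 2022: 184.
2015 has 365 days, so 365 − 225 = 140 days remain in 2015.
Full years: 2016: 366; 2017: 365; 2018: 365; 2019: 365; 2020: 366; 2021: 365. Sum = 2192.
Total: 140 + 2192 + 184 = 2516 days.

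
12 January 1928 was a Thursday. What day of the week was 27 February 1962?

Day-of-year of January 12, 1928: 12.
Day-of-year of February 27, 1962: 58.
1928 has 366 days, so 366 − 12 = 354 days remain in 1928.
Full years 1929–1961: 25 common + 8 leap = 25×365 + 8×366 = 12053 days.
Total: 354 + 12053 + 58 = 12465 days.
12465 mod 7 = 5, so 5 days after Thursday is Tuesday.

Tuesday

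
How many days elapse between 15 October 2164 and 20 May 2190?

9348

Day-of-year of October 15, 2164: 289.
Day-of-year of May 20, 2190: 140.
2164 has 366 days, so 366 − 289 = 77 days remain in 2164.
Full years 2165–2189: 19 common + 6 leap = 19×365 + 6×366 = 9131 days.
Total: 77 + 9131 + 140 = 9348 days.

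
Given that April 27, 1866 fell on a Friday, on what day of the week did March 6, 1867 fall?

April 1866: 30 − 27 = 3 days remain.
Then 10 full months totalling 304 days.
March 1–6, 1867: 6 days.
Total: 3 + 304 + 6 = 313 days.
313 mod 7 = 5, so 5 days after Friday is Wednesday.

Wednesday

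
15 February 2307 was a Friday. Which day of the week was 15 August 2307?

Thursday

February 2307: 28 − 15 = 13 days remain (2307 is not a leap year, so February has 28 days).
Then March (31), April (30), May (31), June (30), July (31): 31 + 30 + 31 + 30 + 31 = 153 days.
August 1–15, 2307: 15 days.
Total: 13 + 153 + 15 = 181 days.
181 mod 7 = 6, so 6 days after Friday is Thursday.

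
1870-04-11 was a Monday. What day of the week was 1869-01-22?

Friday

Count forward from the earlier date (January 22, 1869) to the later (April 11, 1870):
January 22, 1869 → January 22, 1870: 365 days.
January 1870: 31 − 22 = 9 days remain.
Then February 1870 (28), March (31): 28 + 31 = 59 days.
April 1–11, 1870: 11 days.
Residual: 79 days.
Total: 444 days.
444 mod 7 = 3, so 3 days before Monday is Friday.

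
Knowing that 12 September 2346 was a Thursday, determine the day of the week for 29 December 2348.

September 2346: 30 − 12 = 18 days remain.
Then 26 full months totalling 792 days.
December 1–29, 2348: 29 days.
Total: 18 + 792 + 29 = 839 days.
839 mod 7 = 6, so 6 days after Thursday is Wednesday.

Wednesday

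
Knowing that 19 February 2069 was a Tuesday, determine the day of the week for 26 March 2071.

Thursday

Day-of-year of February 19, 2069: 50.
Day-of-year of March 26, 2071: 85.
2069 has 365 days, so 365 − 50 = 315 days remain in 2069.
Full years: 2070: 365. Sum = 365.
Total: 315 + 365 + 85 = 765 days.
765 mod 7 = 2, so 2 days after Tuesday is Thursday.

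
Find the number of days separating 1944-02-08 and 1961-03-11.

Day-of-year of February 8, 1944: 39.
Day-of-year of March 11, 1961: 70.
1944 has 366 days, so 366 − 39 = 327 days remain in 1944.
Full years 1945–1960: 12 common + 4 leap = 12×365 + 4×366 = 5844 days.
Total: 327 + 5844 + 70 = 6241 days.

6241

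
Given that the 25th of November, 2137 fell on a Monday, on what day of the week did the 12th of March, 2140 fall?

Saturday

November 25, 2137 → November 25, 2138: 365 days.
November 25, 2138 → November 25, 2139: 365 days.
November 2139: 30 − 25 = 5 days remain.
Then December (31), January (31), February 2140 (29): 31 + 31 + 29 = 91 days.
March 1–12, 2140: 12 days.
Residual: 108 days.
Total: 838 days.
838 mod 7 = 5, so 5 days after Monday is Saturday.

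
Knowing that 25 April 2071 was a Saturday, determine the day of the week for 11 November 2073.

Saturday

Day-of-year of April 25, 2071: 115.
Day-of-year of November 11, 2073: 315.
2071 has 365 days, so 365 − 115 = 250 days remain in 2071.
Full years: 2072: 366. Sum = 366.
Total: 250 + 366 + 315 = 931 days.
931 is a multiple of 7, so 11 November 2073 falls on the same weekday: Saturday.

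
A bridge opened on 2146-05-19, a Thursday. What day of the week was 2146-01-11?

Tuesday

Count forward from the earlier date (January 11, 2146) to the later (May 19, 2146):
January 2146: 31 − 11 = 20 days remain.
Then February 2146 (28), March (31), April (30): 28 + 31 + 30 = 89 days.
May 1–19, 2146: 19 days.
Total: 20 + 89 + 19 = 128 days.
128 mod 7 = 2, so 2 days before Thursday is Tuesday.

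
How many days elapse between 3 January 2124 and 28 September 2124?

269

January 2124: 31 − 3 = 28 days remain.
Then February 2124 (29), March (31), April (30), May (31), June (30), July (31), August (31): 29 + 31 + 30 + 31 + 30 + 31 + 31 = 213 days.
September 1–28, 2124: 28 days.
Total: 28 + 213 + 28 = 269 days.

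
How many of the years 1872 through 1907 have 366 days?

Years divisible by 4 in [1872, 1907]: 1872, 1876, 1880, 1884, 1888, 1892, 1896, 1900, 1904.
Of these, 1900 is divisible by 100 but not 400, so not leap.
Leap years: 9 − 1 = 8.

8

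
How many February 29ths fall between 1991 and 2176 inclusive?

Years divisible by 4: 1992, 1996, …, 2176 — 47 in all.
Of these, 2100 is divisible by 100 but not 400, so not leap.
2000 is divisible by 400, so still leap.
Leap years: 47 − 1 = 46.

46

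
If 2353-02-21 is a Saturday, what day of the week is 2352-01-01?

Tuesday

Count forward from the earlier date (January 1, 2352) to the later (February 21, 2353):
January 2352: 31 − 1 = 30 days remain.
Then 12 full months totalling 366 days.
February 1–21, 2353: 21 days (2353 is not a leap year).
Total: 30 + 366 + 21 = 417 days.
417 mod 7 = 4, so 4 days before Saturday is Tuesday.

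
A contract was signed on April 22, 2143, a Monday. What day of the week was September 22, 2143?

April 2143: 30 − 22 = 8 days remain.
Then May (31), June (30), July (31), August (31): 31 + 30 + 31 + 31 = 123 days.
September 1–22, 2143: 22 days.
Total: 8 + 123 + 22 = 153 days.
153 mod 7 = 6, so 6 days after Monday is Sunday.

Sunday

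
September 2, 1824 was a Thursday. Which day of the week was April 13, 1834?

Sunday

From September 2, 1824 to September 2, 1833: 9 years, of which 2 contain a Feb 29 — 7×365 + 2×366 = 3287 days.
September 1833: 30 − 2 = 28 days remain.
Then October (31), November (30), December (31), January (31), February 1834 (28), March (31): 31 + 30 + 31 + 31 + 28 + 31 = 182 days.
April 1–13, 1834: 13 days.
Residual: 223 days.
Total: 3510 days.
3510 mod 7 = 3, so 3 days after Thursday is Sunday.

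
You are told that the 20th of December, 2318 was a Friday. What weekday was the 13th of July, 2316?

Thursday

Count forward from the earlier date (July 13, 2316) to the later (December 20, 2318):
July 13, 2316 → July 13, 2317: 365 days.
July 13, 2317 → July 13, 2318: 365 days.
July 2318: 31 − 13 = 18 days remain.
Then August (31), September (30), October (31), November (30): 31 + 30 + 31 + 30 = 122 days.
December 1–20, 2318: 20 days.
Residual: 160 days.
Total: 890 days.
890 mod 7 = 1, so 1 day before Friday is Thursday.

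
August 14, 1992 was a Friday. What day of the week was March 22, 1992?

Sunday

Count forward from the earlier date (March 22, 1992) to the later (August 14, 1992):
March 1992: 31 − 22 = 9 days remain.
Then April (30), May (31), June (30), July (31): 30 + 31 + 30 + 31 = 122 days.
August 1–14, 1992: 14 days.
Total: 9 + 122 + 14 = 145 days.
145 mod 7 = 5, so 5 days before Friday is Sunday.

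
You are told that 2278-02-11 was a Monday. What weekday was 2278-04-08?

Monday

February 2278: 28 − 11 = 17 days remain (2278 is not a leap year, so February has 28 days).
Then March (31): 31 days.
April 1–8, 2278: 8 days.
Total: 17 + 31 + 8 = 56 days.
56 is a multiple of 7, so 2278-04-08 falls on the same weekday: Monday.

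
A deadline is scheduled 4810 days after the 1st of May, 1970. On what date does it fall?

the 2nd of July, 1983

Count 4810 days after May 1, 1970:
Day-of-year of May 1, 1970: 121.
Day-of-year of July 2, 1983: 183.
1970 has 365 days, so 365 − 121 = 244 days remain in 1970.
Full years 1971–1982: 9 common + 3 leap = 9×365 + 3×366 = 4383 days.
Total: 244 + 4383 + 183 = 4810 days.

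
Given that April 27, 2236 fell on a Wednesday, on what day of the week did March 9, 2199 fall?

Saturday

Count forward from the earlier date (March 9, 2199) to the later (April 27, 2236):
From March 9, 2199 to March 9, 2236: 37 years, of which 9 contain a Feb 29 — 28×365 + 9×366 = 13514 days.
(2200 is not a leap year (divisible by 100 but not 400).)
March 2236: 31 − 9 = 22 days remain.
April 1–27, 2236: 27 days.
Residual: 49 days.
Total: 13563 days.
13563 mod 7 = 4, so 4 days before Wednesday is Saturday.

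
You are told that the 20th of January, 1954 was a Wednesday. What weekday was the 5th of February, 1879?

Wednesday

Count forward from the earlier date (February 5, 1879) to the later (January 20, 1954):
Day-of-year of February 5, 1879: 36.
Day-of-year of January 20, 1954: 20.
1879 has 365 days, so 365 − 36 = 329 days remain in 1879.
Full years 1880–1953: 56 common + 18 leap = 56×365 + 18×366 = 27028 days.
Total: 329 + 27028 + 20 = 27377 days.
27377 is a multiple of 7, so the 5th of February, 1879 falls on the same weekday: Wednesday.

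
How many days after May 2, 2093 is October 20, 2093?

171

May 2093: 31 − 2 = 29 days remain.
Then June (30), July (31), August (31), September (30): 30 + 31 + 31 + 30 = 122 days.
October 1–20, 2093: 20 days.
Total: 29 + 122 + 20 = 171 days.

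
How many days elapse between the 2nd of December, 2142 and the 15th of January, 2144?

December 2, 2142 → December 2, 2143: 365 days.
December 2143: 31 − 2 = 29 days remain.
January 1–15, 2144: 15 days.
Residual: 44 days.
Total: 409 days.

409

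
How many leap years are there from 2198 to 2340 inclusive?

Years divisible by 4: 2200, 2204, …, 2340 — 36 in all.
Of these, 2200, 2300 are divisible by 100 but not 400, so not leap.
Leap years: 36 − 2 = 34.

34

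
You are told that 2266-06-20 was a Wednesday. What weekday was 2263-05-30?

Count forward from the earlier date (May 30, 2263) to the later (June 20, 2266):
May 30, 2263 → May 30, 2264: 366 days (2264 is a leap year).
May 30, 2264 → May 30, 2265: 365 days.
May 30, 2265 → May 30, 2266: 365 days.
May 2266: 31 − 30 = 1 day remains.
June 1–20, 2266: 20 days.
Residual: 21 days.
Total: 1117 days.
1117 mod 7 = 4, so 4 days before Wednesday is Saturday.

Saturday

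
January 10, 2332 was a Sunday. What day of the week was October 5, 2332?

Wednesday

January 2332: 31 − 10 = 21 days remain.
Then February 2332 (29), March (31), April (30), May (31), June (30), July (31), August (31), September (30): 29 + 31 + 30 + 31 + 30 + 31 + 31 + 30 = 243 days.
October 1–5, 2332: 5 days.
Total: 21 + 243 + 5 = 269 days.
269 mod 7 = 3, so 3 days after Sunday is Wednesday.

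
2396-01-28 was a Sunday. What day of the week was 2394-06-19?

Sunday

Count forward from the earlier date (June 19, 2394) to the later (January 28, 2396):
June 19, 2394 → June 19, 2395: 365 days.
June 2395: 30 − 19 = 11 days remain.
Then July (31), August (31), September (30), October (31), November (30), December (31): 31 + 31 + 30 + 31 + 30 + 31 = 184 days.
January 1–28, 2396: 28 days.
Residual: 223 days.
Total: 588 days.
588 is a multiple of 7, so 2394-06-19 falls on the same weekday: Sunday.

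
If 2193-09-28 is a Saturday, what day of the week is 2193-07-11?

Thursday

Count forward from the earlier date (July 11, 2193) to the later (September 28, 2193):
July 2193: 31 − 11 = 20 days remain.
Then August (31): 31 days.
September 1–28, 2193: 28 days.
Total: 20 + 31 + 28 = 79 days.
79 mod 7 = 2, so 2 days before Saturday is Thursday.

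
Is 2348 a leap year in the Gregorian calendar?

Yes

2348 is a leap year.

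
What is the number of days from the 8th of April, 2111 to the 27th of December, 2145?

12682

Day-of-year of April 8, 2111: 98.
Day-of-year of December 27, 2145: 361.
2111 has 365 days, so 365 − 98 = 267 days remain in 2111.
Full years 2112–2144: 24 common + 9 leap = 24×365 + 9×366 = 12054 days.
Total: 267 + 12054 + 361 = 12682 days.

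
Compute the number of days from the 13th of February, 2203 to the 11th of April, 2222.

From February 13, 2203 to February 13, 2222: 19 years, of which 5 contain a Feb 29 — 14×365 + 5×366 = 6940 days.
February 2222: 28 − 13 = 15 days remain (2222 is not a leap year, so February has 28 days).
Then March (31): 31 days.
April 1–11, 2222: 11 days.
Residual: 57 days.
Total: 6997 days.

6997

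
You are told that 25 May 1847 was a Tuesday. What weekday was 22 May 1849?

Tuesday

May 1847: 31 − 25 = 6 days remain.
Then 23 full months totalling 700 days.
May 1–22, 1849: 22 days.
Total: 6 + 700 + 22 = 728 days.
728 is a multiple of 7, so 22 May 1849 falls on the same weekday: Tuesday.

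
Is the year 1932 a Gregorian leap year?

Yes

1932 is a leap year.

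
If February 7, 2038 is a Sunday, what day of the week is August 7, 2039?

February 7, 2038 → February 7, 2039: 365 days.
February 2039: 28 − 7 = 21 days remain (2039 is not a leap year, so February has 28 days).
Then March (31), April (30), May (31), June (30), July (31): 31 + 30 + 31 + 30 + 31 = 153 days.
August 1–7, 2039: 7 days.
Residual: 181 days.
Total: 546 days.
546 is a multiple of 7, so August 7, 2039 falls on the same weekday: Sunday.

Sunday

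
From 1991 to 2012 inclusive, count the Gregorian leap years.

6

Years divisible by 4 in [1991, 2012]: 1992, 1996, 2000, 2004, 2008, 2012.
2000 is divisible by 400, so still leap.
No century exceptions apply. Count: 6.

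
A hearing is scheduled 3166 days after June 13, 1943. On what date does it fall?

February 12, 1952

Count 3166 days after June 13, 1943:
From June 13, 1943 to June 13, 1951: 8 years, of which 2 contain a Feb 29 — 6×365 + 2×366 = 2922 days.
June 1951: 30 − 13 = 17 days remain.
Then July (31), August (31), September (30), October (31), November (30), December (31), January (31): 31 + 31 + 30 + 31 + 30 + 31 + 31 = 215 days.
February 1–12, 1952: 12 days (1952 is a leap year).
Residual: 244 days.
Total: 3166 days.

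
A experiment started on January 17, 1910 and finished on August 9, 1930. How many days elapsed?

Day-of-year of January 17, 1910: 17.
Day-of-year of August 9, 1930: 221.
1910 has 365 days, so 365 − 17 = 348 days remain in 1910.
Full years 1911–1929: 14 common + 5 leap = 14×365 + 5×366 = 6940 days.
Total: 348 + 6940 + 221 = 7509 days.

7509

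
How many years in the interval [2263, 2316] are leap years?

13

Years divisible by 4: 2264, 2268, …, 2316 — 14 in all.
Of these, 2300 is divisible by 100 but not 400, so not leap.
Leap years: 14 − 1 = 13.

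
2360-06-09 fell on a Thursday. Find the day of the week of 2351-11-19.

Count forward from the earlier date (November 19, 2351) to the later (June 9, 2360):
From November 19, 2351 to November 19, 2359: 8 years, of which 2 contain a Feb 29 — 6×365 + 2×366 = 2922 days.
November 2359: 30 − 19 = 11 days remain.
Then December (31), January (31), February 2360 (29), March (31), April (30), May (31): 31 + 31 + 29 + 31 + 30 + 31 = 183 days.
June 1–9, 2360: 9 days.
Residual: 203 days.
Total: 3125 days.
3125 mod 7 = 3, so 3 days before Thursday is Monday.

Monday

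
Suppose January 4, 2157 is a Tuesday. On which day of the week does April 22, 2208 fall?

Day-of-year of January 4, 2157: 4.
Day-of-year of April 22, 2208: 113.
2157 has 365 days, so 365 − 4 = 361 days remain in 2157.
Full years 2158–2207: 39 common + 11 leap = 39×365 + 11×366 = 18261 days.
Total: 361 + 18261 + 113 = 18735 days.
18735 mod 7 = 3, so 3 days after Tuesday is Friday.

Friday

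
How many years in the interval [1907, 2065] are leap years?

Years divisible by 4: 1908, 1912, …, 2064 — 40 in all.
2000 is divisible by 400, so still leap.
No century exceptions apply. Count: 40.

40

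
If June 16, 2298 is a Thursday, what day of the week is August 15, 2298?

Monday

June 2298: 30 − 16 = 14 days remain.
Then July (31): 31 days.
August 1–15, 2298: 15 days.
Total: 14 + 31 + 15 = 60 days.
60 mod 7 = 4, so 4 days after Thursday is Monday.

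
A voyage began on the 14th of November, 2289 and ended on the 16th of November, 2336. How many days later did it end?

From November 14, 2289 to November 14, 2336: 47 years, of which 11 contain a Feb 29 — 36×365 + 11×366 = 17166 days.
(2300 is not a leap year (divisible by 100 but not 400).)
Within November 2336: 16 − 14 = 2 days.
Total: 17168 days.

17168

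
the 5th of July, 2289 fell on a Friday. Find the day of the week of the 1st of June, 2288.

Count forward from the earlier date (June 1, 2288) to the later (July 5, 2289):
June 2288: 30 − 1 = 29 days remain.
Then 12 full months totalling 365 days.
July 1–5, 2289: 5 days.
Total: 29 + 365 + 5 = 399 days.
399 is a multiple of 7, so the 1st of June, 2288 falls on the same weekday: Friday.

Friday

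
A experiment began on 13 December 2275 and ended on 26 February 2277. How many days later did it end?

Day-of-year of December 13, 2275: 347.
Day-of-year of February 26, 2277: 57.
2275 has 365 days, so 365 − 347 = 18 days remain in 2275.
Full years: 2276: 366. Sum = 366.
Total: 18 + 366 + 57 = 441 days.

441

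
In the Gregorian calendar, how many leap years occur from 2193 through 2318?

29

Years divisible by 4: 2196, 2200, …, 2316 — 31 in all.
Of these, 2200, 2300 are divisible by 100 but not 400, so not leap.
Leap years: 31 − 2 = 29.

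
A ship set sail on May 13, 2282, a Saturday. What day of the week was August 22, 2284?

Day-of-year of May 13, 2282: 133.
Day-of-year of August 22, 2284: 235.
2282 has 365 days, so 365 − 133 = 232 days remain in 2282.
Full years: 2283: 365. Sum = 365.
Total: 232 + 365 + 235 = 832 days.
832 mod 7 = 6, so 6 days after Saturday is Friday.

Friday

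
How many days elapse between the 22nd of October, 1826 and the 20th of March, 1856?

10742

Day-of-year of October 22, 1826: 295.
Day-of-year of March 20, 1856: 80.
1826 has 365 days, so 365 − 295 = 70 days remain in 1826.
Full years 1827–1855: 22 common + 7 leap = 22×365 + 7×366 = 10592 days.
Total: 70 + 10592 + 80 = 10742 days.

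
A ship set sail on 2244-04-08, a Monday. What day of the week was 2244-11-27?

Wednesday

April 2244: 30 − 8 = 22 days remain.
Then May (31), June (30), July (31), August (31), September (30), October (31): 31 + 30 + 31 + 31 + 30 + 31 = 184 days.
November 1–27, 2244: 27 days.
Total: 22 + 184 + 27 = 233 days.
233 mod 7 = 2, so 2 days after Monday is Wednesday.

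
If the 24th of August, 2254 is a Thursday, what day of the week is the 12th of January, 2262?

From August 24, 2254 to August 24, 2261: 7 years, of which 2 contain a Feb 29 — 5×365 + 2×366 = 2557 days.
August 2261: 31 − 24 = 7 days remain.
Then September (30), October (31), November (30), December (31): 30 + 31 + 30 + 31 = 122 days.
January 1–12, 2262: 12 days.
Residual: 141 days.
Total: 2698 days.
2698 mod 7 = 3, so 3 days after Thursday is Sunday.

Sunday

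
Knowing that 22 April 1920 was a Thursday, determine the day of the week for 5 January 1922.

April 22, 1920 → April 22, 1921: 365 days.
April 1921: 30 − 22 = 8 days remain.
Then May (31), June (30), July (31), August (31), September (30), October (31), November (30), December (31): 31 + 30 + 31 + 31 + 30 + 31 + 30 + 31 = 245 days.
January 1–5, 1922: 5 days.
Residual: 258 days.
Total: 623 days.
623 is a multiple of 7, so 5 January 1922 falls on the same weekday: Thursday.

Thursday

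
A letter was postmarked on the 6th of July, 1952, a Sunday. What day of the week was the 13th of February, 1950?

Monday

Count forward from the earlier date (February 13, 1950) to the later (July 6, 1952):
February 1950: 28 − 13 = 15 days remain (1950 is not a leap year, so February has 28 days).
Then 28 full months totalling 853 days.
July 1–6, 1952: 6 days.
Total: 15 + 853 + 6 = 874 days.
874 mod 7 = 6, so 6 days before Sunday is Monday.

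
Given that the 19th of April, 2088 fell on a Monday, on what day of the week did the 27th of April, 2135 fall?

From April 19, 2088 to April 19, 2135: 47 years, of which 10 contain a Feb 29 — 37×365 + 10×366 = 17165 days.
(2100 is not a leap year (divisible by 100 but not 400).)
Within April 2135: 27 − 19 = 8 days.
Total: 17173 days.
17173 mod 7 = 2, so 2 days after Monday is Wednesday.

Wednesday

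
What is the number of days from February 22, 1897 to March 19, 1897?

February 1897: 28 − 22 = 6 days remain (1897 is not a leap year, so February has 28 days).
March 1–19, 1897: 19 days.
Total: 6 + 19 = 25 days.

25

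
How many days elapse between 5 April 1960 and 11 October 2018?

From April 5, 1960 to April 5, 2018: 58 years, of which 14 contain a Feb 29 — 44×365 + 14×366 = 21184 days.
(2000 is a leap year (divisible by 400).)
April 2018: 30 − 5 = 25 days remain.
Then May (31), June (30), July (31), August (31), September (30): 31 + 30 + 31 + 31 + 30 = 153 days.
October 1–11, 2018: 11 days.
Residual: 189 days.
Total: 21373 days.

21373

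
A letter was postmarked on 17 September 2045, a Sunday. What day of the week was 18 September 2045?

Monday

Within September 2045: 18 − 17 = 1 day.
1 mod 7 = 1, so 1 day after Sunday is Monday.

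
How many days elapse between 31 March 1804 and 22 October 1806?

935

March 31, 1804 → March 31, 1805: 365 days.
March 31, 1805 → March 31, 1806: 365 days.
March 1806: 31 − 31 = 0 days remain.
Then April (30), May (31), June (30), July (31), August (31), September (30): 30 + 31 + 30 + 31 + 31 + 30 = 183 days.
October 1–22, 1806: 22 days.
Residual: 205 days.
Total: 935 days.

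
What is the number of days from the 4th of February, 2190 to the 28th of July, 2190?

February 2190: 28 − 4 = 24 days remain (2190 is not a leap year, so February has 28 days).
Then March (31), April (30), May (31), June (30): 31 + 30 + 31 + 30 = 122 days.
July 1–28, 2190: 28 days.
Total: 24 + 122 + 28 = 174 days.

174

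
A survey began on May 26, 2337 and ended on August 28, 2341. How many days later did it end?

1555

May 26, 2337 → May 26, 2338: 365 days.
May 26, 2338 → May 26, 2339: 365 days.
May 26, 2339 → May 26, 2340: 366 days (2340 is a leap year).
May 26, 2340 → May 26, 2341: 365 days.
May 2341: 31 − 26 = 5 days remain.
Then June (30), July (31): 30 + 31 = 61 days.
August 1–28, 2341: 28 days.
Residual: 94 days.
Total: 1555 days.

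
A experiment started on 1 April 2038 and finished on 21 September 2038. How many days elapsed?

173

April 2038: 30 − 1 = 29 days remain.
Then May (31), June (30), July (31), August (31): 31 + 30 + 31 + 31 = 123 days.
September 1–21, 2038: 21 days.
Total: 29 + 123 + 21 = 173 days.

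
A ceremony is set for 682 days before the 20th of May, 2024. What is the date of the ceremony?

the 8th of July, 2022

Count 682 days before May 20, 2024:
July 8, 2022 → July 8, 2023: 365 days.
July 2023: 31 − 8 = 23 days remain.
Then 9 full months totalling 274 days.
May 1–20, 2024: 20 days.
Residual: 317 days.
Total: 682 days.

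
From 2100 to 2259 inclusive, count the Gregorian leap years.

Years divisible by 4: 2100, 2104, …, 2256 — 40 in all.
Of these, 2100, 2200 are divisible by 100 but not 400, so not leap.
Leap years: 40 − 2 = 38.

38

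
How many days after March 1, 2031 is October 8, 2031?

March 2031: 31 − 1 = 30 days remain.
Then April (30), May (31), June (30), July (31), August (31), September (30): 30 + 31 + 30 + 31 + 31 + 30 = 183 days.
October 1–8, 2031: 8 days.
Total: 30 + 183 + 8 = 221 days.

221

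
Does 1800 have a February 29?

1800 is not a leap year (divisible by 100 but not 400).

No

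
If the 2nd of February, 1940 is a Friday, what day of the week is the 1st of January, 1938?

Count forward from the earlier date (January 1, 1938) to the later (February 2, 1940):
January 1, 1938 → January 1, 1939: 365 days.
January 1, 1939 → January 1, 1940: 365 days.
January 1940: 31 − 1 = 30 days remain.
February 1–2, 1940: 2 days (1940 is a leap year).
Residual: 32 days.
Total: 762 days.
762 mod 7 = 6, so 6 days before Friday is Saturday.

Saturday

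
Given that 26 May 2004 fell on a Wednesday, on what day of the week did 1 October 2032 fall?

From May 26, 2004 to May 26, 2032: 28 years, of which 7 contain a Feb 29 — 21×365 + 7×366 = 10227 days.
May 2032: 31 − 26 = 5 days remain.
Then June (30), July (31), August (31), September (30): 30 + 31 + 31 + 30 = 122 days.
October 1, 2032: 1 day.
Residual: 128 days.
Total: 10355 days.
10355 mod 7 = 2, so 2 days after Wednesday is Friday.

Friday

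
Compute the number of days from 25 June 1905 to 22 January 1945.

14456

Day-of-year of June 25, 1905: 176.
Day-of-year of January 22, 1945: 22.
1905 has 365 days, so 365 − 176 = 189 days remain in 1905.
Full years 1906–1944: 29 common + 10 leap = 29×365 + 10×366 = 14245 days.
Total: 189 + 14245 + 22 = 14456 days.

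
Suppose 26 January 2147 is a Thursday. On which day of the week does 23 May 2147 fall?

Tuesday

January 2147: 31 − 26 = 5 days remain.
Then February 2147 (28), March (31), April (30): 28 + 31 + 30 = 89 days.
May 1–23, 2147: 23 days.
Total: 5 + 89 + 23 = 117 days.
117 mod 7 = 5, so 5 days after Thursday is Tuesday.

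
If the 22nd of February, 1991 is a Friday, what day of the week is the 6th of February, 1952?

Count forward from the earlier date (February 6, 1952) to the later (February 22, 1991):
Day-of-year of February 6, 1952: 37.
Day-of-year of February 22, 1991: 53.
1952 has 366 days, so 366 − 37 = 329 days remain in 1952.
Full years 1953–1990: 29 common + 9 leap = 29×365 + 9×366 = 13879 days.
Total: 329 + 13879 + 53 = 14261 days.
14261 mod 7 = 2, so 2 days before Friday is Wednesday.

Wednesday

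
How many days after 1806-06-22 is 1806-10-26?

126

June 1806: 30 − 22 = 8 days remain.
Then July (31), August (31), September (30): 31 + 31 + 30 = 92 days.
October 1–26, 1806: 26 days.
Total: 8 + 92 + 26 = 126 days.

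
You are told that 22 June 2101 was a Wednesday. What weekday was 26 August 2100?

Count forward from the earlier date (August 26, 2100) to the later (June 22, 2101):
Day-of-year of August 26, 2100: 238.
Day-of-year of June 22, 2101: 173.
2100 has 365 days, so 365 − 238 = 127 days remain in 2100.
Total: 127 + 173 = 300 days.
300 mod 7 = 6, so 6 days before Wednesday is Thursday.

Thursday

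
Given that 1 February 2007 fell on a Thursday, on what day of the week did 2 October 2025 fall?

Thursday

Day-of-year of February 1, 2007: 32.
Day-of-year of October 2, 2025: 275.
2007 has 365 days, so 365 − 32 = 333 days remain in 2007.
Full years 2008–2024: 12 common + 5 leap = 12×365 + 5×366 = 6210 days.
Total: 333 + 6210 + 275 = 6818 days.
6818 is a multiple of 7, so 2 October 2025 falls on the same weekday: Thursday.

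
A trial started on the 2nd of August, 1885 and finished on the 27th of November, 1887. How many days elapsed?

847

August 2, 1885 → August 2, 1886: 365 days.
August 2, 1886 → August 2, 1887: 365 days.
August 1887: 31 − 2 = 29 days remain.
Then September (30), October (31): 30 + 31 = 61 days.
November 1–27, 1887: 27 days.
Residual: 117 days.
Total: 847 days.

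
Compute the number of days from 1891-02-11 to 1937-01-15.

16774

Day-of-year of February 11, 1891: 42.
Day-of-year of January 15, 1937: 15.
1891 has 365 days, so 365 − 42 = 323 days remain in 1891.
Full years 1892–1936: 34 common + 11 leap = 34×365 + 11×366 = 16436 days.
Total: 323 + 16436 + 15 = 16774 days.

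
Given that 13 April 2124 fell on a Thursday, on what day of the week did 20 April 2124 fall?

Within April 2124: 20 − 13 = 7 days.
7 is a multiple of 7, so 20 April 2124 falls on the same weekday: Thursday.

Thursday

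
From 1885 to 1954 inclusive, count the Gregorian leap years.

16

Years divisible by 4: 1888, 1892, …, 1952 — 17 in all.
Of these, 1900 is divisible by 100 but not 400, so not leap.
Leap years: 17 − 1 = 16.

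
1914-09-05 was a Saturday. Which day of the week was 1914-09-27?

Within September 1914: 27 − 5 = 22 days.
22 mod 7 = 1, so 1 day after Saturday is Sunday.

Sunday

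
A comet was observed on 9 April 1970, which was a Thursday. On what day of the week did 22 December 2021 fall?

Wednesday

Day-of-year of April 9, 1970: 99.
Day-of-year of December 22, 2021: 356.
1970 has 365 days, so 365 − 99 = 266 days remain in 1970.
Full years 1971–2020: 37 common + 13 leap = 37×365 + 13×366 = 18263 days.
Total: 266 + 18263 + 356 = 18885 days.
18885 mod 7 = 6, so 6 days after Thursday is Wednesday.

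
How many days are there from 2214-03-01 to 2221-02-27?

Day-of-year of March 1, 2214: 60.
Day-of-year of February 27, 2221: 58.
2214 has 365 days, so 365 − 60 = 305 days remain in 2214.
Full years: 2215: 365; 2216: 366; 2217: 365; 2218: 365; 2219: 365; 2220: 366. Sum = 2192.
Total: 305 + 2192 + 58 = 2555 days.

2555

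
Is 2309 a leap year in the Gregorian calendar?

2309 is not a leap year.

No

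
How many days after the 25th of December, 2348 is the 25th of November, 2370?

8005

Day-of-year of December 25, 2348: 360.
Day-of-year of November 25, 2370: 329.
2348 has 366 days, so 366 − 360 = 6 days remain in 2348.
Full years 2349–2369: 16 common + 5 leap = 16×365 + 5×366 = 7670 days.
Total: 6 + 7670 + 329 = 8005 days.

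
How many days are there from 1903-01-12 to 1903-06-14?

January 1903: 31 − 12 = 19 days remain.
Then February 1903 (28), March (31), April (30), May (31): 28 + 31 + 30 + 31 = 120 days.
June 1–14, 1903: 14 days.
Total: 19 + 120 + 14 = 153 days.

153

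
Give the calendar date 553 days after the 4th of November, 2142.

the 10th of May, 2144

Count 553 days after November 4, 2142:
November 4, 2142 → November 4, 2143: 365 days.
November 2143: 30 − 4 = 26 days remain.
Then December (31), January (31), February 2144 (29), March (31), April (30): 31 + 31 + 29 + 31 + 30 = 152 days.
May 1–10, 2144: 10 days.
Residual: 188 days.
Total: 553 days.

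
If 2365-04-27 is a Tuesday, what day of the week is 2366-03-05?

April 2365: 30 − 27 = 3 days remain.
Then 10 full months totalling 304 days.
March 1–5, 2366: 5 days.
Total: 3 + 304 + 5 = 312 days.
312 mod 7 = 4, so 4 days after Tuesday is Saturday.

Saturday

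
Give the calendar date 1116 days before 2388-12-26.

2385-12-06

Count 1116 days before December 26, 2388:
Day-of-year of December 6, 2385: 340.
Day-of-year of December 26, 2388: 361.
2385 has 365 days, so 365 − 340 = 25 days remain in 2385.
Full years: 2386: 365; 2387: 365. Sum = 730.
Total: 25 + 730 + 361 = 1116 days.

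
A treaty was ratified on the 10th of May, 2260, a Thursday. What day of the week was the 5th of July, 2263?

Sunday

May 10, 2260 → May 10, 2261: 365 days.
May 10, 2261 → May 10, 2262: 365 days.
May 10, 2262 → May 10, 2263: 365 days.
May 2263: 31 − 10 = 21 days remain.
Then June (30): 30 days.
July 1–5, 2263: 5 days.
Residual: 56 days.
Total: 1151 days.
1151 mod 7 = 3, so 3 days after Thursday is Sunday.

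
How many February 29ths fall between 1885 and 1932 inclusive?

Years divisible by 4 in [1885, 1932]: 1888, 1892, 1896, 1900, 1904, 1908, 1912, 1916, 1920, 1924, 1928, 1932.
Of these, 1900 is divisible by 100 but not 400, so not leap.
Leap years: 12 − 1 = 11.

11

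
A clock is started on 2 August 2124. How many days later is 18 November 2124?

August 2124: 31 − 2 = 29 days remain.
Then September (30), October (31): 30 + 31 = 61 days.
November 1–18, 2124: 18 days.
Total: 29 + 61 + 18 = 108 days.

108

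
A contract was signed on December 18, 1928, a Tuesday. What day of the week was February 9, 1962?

Day-of-year of December 18, 1928: 353.
Day-of-year of February 9, 1962: 40.
1928 has 366 days, so 366 − 353 = 13 days remain in 1928.
Full years 1929–1961: 25 common + 8 leap = 25×365 + 8×366 = 12053 days.
Total: 13 + 12053 + 40 = 12106 days.
12106 mod 7 = 3, so 3 days after Tuesday is Friday.

Friday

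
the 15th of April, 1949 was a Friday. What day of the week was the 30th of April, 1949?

Saturday

Within April 1949: 30 − 15 = 15 days.
15 mod 7 = 1, so 1 day after Friday is Saturday.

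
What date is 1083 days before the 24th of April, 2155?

the 6th of May, 2152

Count 1083 days before April 24, 2155:
May 6, 2152 → May 6, 2153: 365 days.
May 6, 2153 → May 6, 2154: 365 days.
May 2154: 31 − 6 = 25 days remain.
Then 10 full months totalling 304 days.
April 1–24, 2155: 24 days.
Residual: 353 days.
Total: 1083 days.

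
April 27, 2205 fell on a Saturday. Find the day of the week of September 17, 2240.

Thursday

From April 27, 2205 to April 27, 2240: 35 years, of which 9 contain a Feb 29 — 26×365 + 9×366 = 12784 days.
April 2240: 30 − 27 = 3 days remain.
Then May (31), June (30), July (31), August (31): 31 + 30 + 31 + 31 = 123 days.
September 1–17, 2240: 17 days.
Residual: 143 days.
Total: 12927 days.
12927 mod 7 = 5, so 5 days after Saturday is Thursday.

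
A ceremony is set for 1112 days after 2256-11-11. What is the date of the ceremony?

2259-11-28

Count 1112 days after November 11, 2256:
November 11, 2256 → November 11, 2257: 365 days.
November 11, 2257 → November 11, 2258: 365 days.
November 11, 2258 → November 11, 2259: 365 days.
Within November 2259: 28 − 11 = 17 days.
Total: 1112 days.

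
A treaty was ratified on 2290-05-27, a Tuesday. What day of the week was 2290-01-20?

Count forward from the earlier date (January 20, 2290) to the later (May 27, 2290):
January 2290: 31 − 20 = 11 days remain.
Then February 2290 (28), March (31), April (30): 28 + 31 + 30 = 89 days.
May 1–27, 2290: 27 days.
Total: 11 + 89 + 27 = 127 days.
127 mod 7 = 1, so 1 day before Tuesday is Monday.

Monday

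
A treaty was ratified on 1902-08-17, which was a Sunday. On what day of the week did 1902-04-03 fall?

Thursday

Count forward from the earlier date (April 3, 1902) to the later (August 17, 1902):
April 1902: 30 − 3 = 27 days remain.
Then May (31), June (30), July (31): 31 + 30 + 31 = 92 days.
August 1–17, 1902: 17 days.
Total: 27 + 92 + 17 = 136 days.
136 mod 7 = 3, so 3 days before Sunday is Thursday.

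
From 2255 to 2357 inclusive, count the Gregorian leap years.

25

Years divisible by 4: 2256, 2260, …, 2356 — 26 in all.
Of these, 2300 is divisible by 100 but not 400, so not leap.
Leap years: 26 − 1 = 25.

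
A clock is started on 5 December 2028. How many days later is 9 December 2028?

4

Within December 2028: 9 − 5 = 4 days.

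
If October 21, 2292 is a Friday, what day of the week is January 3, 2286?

Sunday

Count forward from the earlier date (January 3, 2286) to the later (October 21, 2292):
Day-of-year of January 3, 2286: 3.
Day-of-year of October 21, 2292: 295.
2286 has 365 days, so 365 − 3 = 362 days remain in 2286.
Full years: 2287: 365; 2288: 366; 2289: 365; 2290: 365; 2291: 365. Sum = 1826.
Total: 362 + 1826 + 295 = 2483 days.
2483 mod 7 = 5, so 5 days before Friday is Sunday.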